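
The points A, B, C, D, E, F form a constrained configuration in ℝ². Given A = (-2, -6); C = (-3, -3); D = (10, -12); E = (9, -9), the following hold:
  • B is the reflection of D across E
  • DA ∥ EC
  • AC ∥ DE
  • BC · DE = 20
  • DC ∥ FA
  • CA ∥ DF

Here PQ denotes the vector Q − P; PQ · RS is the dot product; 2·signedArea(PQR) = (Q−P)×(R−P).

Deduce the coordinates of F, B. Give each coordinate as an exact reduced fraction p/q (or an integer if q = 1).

B = (8, -6)
F = (11, -15)

1. F_x = 11  [DC ∥ FA ∩ CA ∥ DF]
2. F_y = -15  [DC ∥ FA ∩ CA ∥ DF]
   → F = (11, -15)
3. B_x = 8  [B is the reflection of D across E]
4. B_y = -6  [B is the reflection of D across E]
   → B = (8, -6)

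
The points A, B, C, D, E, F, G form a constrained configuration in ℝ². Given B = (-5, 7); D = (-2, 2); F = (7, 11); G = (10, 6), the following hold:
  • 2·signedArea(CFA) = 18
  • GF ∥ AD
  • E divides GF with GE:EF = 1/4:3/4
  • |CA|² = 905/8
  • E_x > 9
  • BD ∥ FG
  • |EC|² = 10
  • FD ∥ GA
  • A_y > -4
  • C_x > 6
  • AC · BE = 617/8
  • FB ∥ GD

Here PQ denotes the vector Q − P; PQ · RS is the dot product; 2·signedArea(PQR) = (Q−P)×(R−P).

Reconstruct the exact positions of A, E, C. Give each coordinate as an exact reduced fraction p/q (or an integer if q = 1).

1. A_x = 1  [GF ∥ AD ∩ FD ∥ GA]
2. A_y = -3  [GF ∥ AD ∩ FD ∥ GA]
   → A = (1, -3)
3. E_x = 37/4  [E divides GF with GE:EF = 1/4:3/4]
4. E_y = 29/4  [E divides GF with GE:EF = 1/4:3/4]
   → E = (37/4, 29/4)
5. C_x = 25/4  [2·signedArea(CFA) = 18 ∩ AC · BE = 617/8]
6. C_y = 25/4  [2·signedArea(CFA) = 18 ∩ AC · BE = 617/8]
   → C = (25/4, 25/4)

A = (1, -3)
C = (25/4, 25/4)
E = (37/4, 29/4)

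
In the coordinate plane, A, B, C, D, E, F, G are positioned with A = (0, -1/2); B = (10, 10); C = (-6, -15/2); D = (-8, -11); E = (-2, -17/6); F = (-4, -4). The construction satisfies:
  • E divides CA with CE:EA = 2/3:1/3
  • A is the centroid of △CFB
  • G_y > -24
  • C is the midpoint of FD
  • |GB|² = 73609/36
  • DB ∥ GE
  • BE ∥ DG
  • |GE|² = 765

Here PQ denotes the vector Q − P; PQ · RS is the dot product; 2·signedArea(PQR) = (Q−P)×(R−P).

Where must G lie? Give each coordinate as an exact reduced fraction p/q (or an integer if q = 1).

1. G_x = -20  [DB ∥ GE ∩ BE ∥ DG]
2. G_y = -143/6  [DB ∥ GE ∩ BE ∥ DG]
   → G = (-20, -143/6)

G = (-20, -143/6)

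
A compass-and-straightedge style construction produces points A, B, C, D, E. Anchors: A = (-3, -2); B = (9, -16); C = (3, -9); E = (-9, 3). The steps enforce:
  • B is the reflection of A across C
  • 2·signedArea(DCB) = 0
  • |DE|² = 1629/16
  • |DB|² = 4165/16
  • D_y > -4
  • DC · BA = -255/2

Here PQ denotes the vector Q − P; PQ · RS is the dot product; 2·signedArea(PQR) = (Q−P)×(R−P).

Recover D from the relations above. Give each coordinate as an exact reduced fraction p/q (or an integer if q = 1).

1. D_x = -3/2  [2·signedArea(DCB) = 0 ∩ DC · BA = -255/2]
2. D_y = -15/4  [2·signedArea(DCB) = 0 ∩ DC · BA = -255/2]
   → D = (-3/2, -15/4)

D = (-3/2, -15/4)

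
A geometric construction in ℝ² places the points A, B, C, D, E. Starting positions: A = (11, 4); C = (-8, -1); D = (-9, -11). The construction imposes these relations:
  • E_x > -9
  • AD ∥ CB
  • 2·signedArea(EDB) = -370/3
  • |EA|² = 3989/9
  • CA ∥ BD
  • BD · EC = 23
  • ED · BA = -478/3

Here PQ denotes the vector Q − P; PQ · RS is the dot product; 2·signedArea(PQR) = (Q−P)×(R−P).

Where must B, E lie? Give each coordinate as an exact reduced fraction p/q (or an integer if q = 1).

B = (-28, -16)
E = (-25/3, -13/3)

1. B_x = -28  [CA ∥ BD ∩ AD ∥ CB]
2. B_y = -16  [CA ∥ BD ∩ AD ∥ CB]
   → B = (-28, -16)
3. E_x = -25/3  [2·signedArea(EDB) = -370/3 ∩ ED · BA = -478/3]
4. E_y = -13/3  [2·signedArea(EDB) = -370/3 ∩ ED · BA = -478/3]
   → E = (-25/3, -13/3)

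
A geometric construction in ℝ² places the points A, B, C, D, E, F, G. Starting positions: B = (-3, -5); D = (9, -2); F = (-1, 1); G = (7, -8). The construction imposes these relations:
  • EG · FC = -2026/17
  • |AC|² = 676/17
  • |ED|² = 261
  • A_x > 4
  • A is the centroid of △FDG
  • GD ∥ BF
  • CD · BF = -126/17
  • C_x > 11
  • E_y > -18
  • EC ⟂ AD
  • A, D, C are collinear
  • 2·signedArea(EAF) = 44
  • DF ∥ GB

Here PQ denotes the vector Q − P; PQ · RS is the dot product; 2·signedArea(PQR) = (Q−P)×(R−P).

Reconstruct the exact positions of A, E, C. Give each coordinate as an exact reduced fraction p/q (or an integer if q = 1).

A = (5, -3)
C = (189/17, -25/17)
E = (15, -17)

1. A_x = 5  [A is the centroid of △FDG]
2. A_y = -3  [A is the centroid of △FDG]
   → A = (5, -3)
3. C_x = 189/17  [A, D, C are collinear ∩ CD · BF = -126/17]
4. C_y = -25/17  [A, D, C are collinear ∩ CD · BF = -126/17]
   → C = (189/17, -25/17)
5. E_x = 15  [EG · FC = -2026/17 ∩ EC ⟂ AD]
6. E_y = -17  [EG · FC = -2026/17 ∩ EC ⟂ AD]
   → E = (15, -17)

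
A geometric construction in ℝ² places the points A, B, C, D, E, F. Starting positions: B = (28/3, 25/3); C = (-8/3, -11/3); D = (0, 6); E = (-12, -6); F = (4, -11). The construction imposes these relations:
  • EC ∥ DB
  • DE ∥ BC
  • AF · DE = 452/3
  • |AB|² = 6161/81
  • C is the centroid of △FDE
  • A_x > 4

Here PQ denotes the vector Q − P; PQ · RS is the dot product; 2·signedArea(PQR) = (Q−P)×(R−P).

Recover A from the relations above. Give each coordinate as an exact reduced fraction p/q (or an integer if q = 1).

A = (40/9, 10/9)

1. A_x = 40/9  [line 12·x + 12·y + -200/3 = 0 ∩ |AB|² = 6161/81]
2. A_y = 10/9  [line 12·x + 12·y + -200/3 = 0 ∩ |AB|² = 6161/81]
   → A = (40/9, 10/9)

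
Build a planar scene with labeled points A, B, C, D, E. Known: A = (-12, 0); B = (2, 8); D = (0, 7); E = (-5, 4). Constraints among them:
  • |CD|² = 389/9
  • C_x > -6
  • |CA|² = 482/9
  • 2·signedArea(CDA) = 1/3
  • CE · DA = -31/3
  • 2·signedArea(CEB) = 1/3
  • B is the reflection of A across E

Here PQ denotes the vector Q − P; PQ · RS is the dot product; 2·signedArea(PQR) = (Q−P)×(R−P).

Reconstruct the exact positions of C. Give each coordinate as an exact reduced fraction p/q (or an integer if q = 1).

C = (-17/3, 11/3)

1. C_x = -17/3  [2·signedArea(CDA) = 1/3 ∩ CE · DA = -31/3]
2. C_y = 11/3  [2·signedArea(CDA) = 1/3 ∩ CE · DA = -31/3]
   → C = (-17/3, 11/3)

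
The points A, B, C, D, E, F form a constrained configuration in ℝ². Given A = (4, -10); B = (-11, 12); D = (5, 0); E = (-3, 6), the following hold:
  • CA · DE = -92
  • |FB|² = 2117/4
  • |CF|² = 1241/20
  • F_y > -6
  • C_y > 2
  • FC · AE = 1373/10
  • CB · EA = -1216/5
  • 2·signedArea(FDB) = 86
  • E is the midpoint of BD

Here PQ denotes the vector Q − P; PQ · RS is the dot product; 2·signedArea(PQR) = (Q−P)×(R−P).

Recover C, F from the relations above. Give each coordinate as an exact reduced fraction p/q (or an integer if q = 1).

C = (9/5, 12/5)
F = (9/2, -5)

1. C_x = 9/5  [CA · DE = -92 ∩ CB · EA = -1216/5]
2. C_y = 12/5  [CA · DE = -92 ∩ CB · EA = -1216/5]
   → C = (9/5, 12/5)
3. F_x = 9/2  [2·signedArea(FDB) = 86 ∩ FC · AE = 1373/10]
4. F_y = -5  [2·signedArea(FDB) = 86 ∩ FC · AE = 1373/10]
   → F = (9/2, -5)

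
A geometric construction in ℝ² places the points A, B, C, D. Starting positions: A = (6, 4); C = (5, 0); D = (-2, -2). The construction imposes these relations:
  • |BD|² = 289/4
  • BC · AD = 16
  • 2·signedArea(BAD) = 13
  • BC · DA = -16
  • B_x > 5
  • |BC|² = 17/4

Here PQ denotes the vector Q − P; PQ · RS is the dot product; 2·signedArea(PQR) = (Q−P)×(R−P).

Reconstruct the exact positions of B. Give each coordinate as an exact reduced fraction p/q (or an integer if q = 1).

B = (11/2, 2)

1. B_x = 11/2  [BC · DA = -16 ∩ 2·signedArea(BAD) = 13]
2. B_y = 2  [BC · DA = -16 ∩ 2·signedArea(BAD) = 13]
   → B = (11/2, 2)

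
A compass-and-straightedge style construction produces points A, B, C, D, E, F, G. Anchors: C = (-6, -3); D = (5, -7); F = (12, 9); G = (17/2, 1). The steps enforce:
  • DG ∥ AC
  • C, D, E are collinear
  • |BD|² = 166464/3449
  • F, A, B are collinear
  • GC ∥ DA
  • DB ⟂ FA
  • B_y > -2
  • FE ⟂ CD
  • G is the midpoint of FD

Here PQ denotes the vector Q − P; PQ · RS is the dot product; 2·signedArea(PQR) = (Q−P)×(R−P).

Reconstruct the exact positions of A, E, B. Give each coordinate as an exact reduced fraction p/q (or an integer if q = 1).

A = (-19/2, -11)
B = (925/3449, -6599/3449)
E = (828/137, -1011/137)

1. A_x = -19/2  [DG ∥ AC ∩ GC ∥ DA]
2. A_y = -11  [DG ∥ AC ∩ GC ∥ DA]
   → A = (-19/2, -11)
3. E_x = 828/137  [C, D, E are collinear ∩ FE ⟂ CD]
4. E_y = -1011/137  [C, D, E are collinear ∩ FE ⟂ CD]
   → E = (828/137, -1011/137)
5. B_x = 925/3449  [F, A, B are collinear ∩ DB ⟂ FA]
6. B_y = -6599/3449  [F, A, B are collinear ∩ DB ⟂ FA]
   → B = (925/3449, -6599/3449)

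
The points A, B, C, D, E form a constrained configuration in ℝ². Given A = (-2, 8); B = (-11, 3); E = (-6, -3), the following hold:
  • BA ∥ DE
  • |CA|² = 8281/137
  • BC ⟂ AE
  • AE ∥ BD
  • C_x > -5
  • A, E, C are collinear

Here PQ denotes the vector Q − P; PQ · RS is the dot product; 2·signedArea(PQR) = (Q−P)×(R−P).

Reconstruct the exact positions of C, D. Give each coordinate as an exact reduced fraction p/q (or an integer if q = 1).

C = (-638/137, 95/137)
D = (-15, -8)

1. C_x = -638/137  [A, E, C are collinear ∩ BC ⟂ AE]
2. C_y = 95/137  [A, E, C are collinear ∩ BC ⟂ AE]
   → C = (-638/137, 95/137)
3. D_x = -15  [BA ∥ DE ∩ AE ∥ BD]
4. D_y = -8  [BA ∥ DE ∩ AE ∥ BD]
   → D = (-15, -8)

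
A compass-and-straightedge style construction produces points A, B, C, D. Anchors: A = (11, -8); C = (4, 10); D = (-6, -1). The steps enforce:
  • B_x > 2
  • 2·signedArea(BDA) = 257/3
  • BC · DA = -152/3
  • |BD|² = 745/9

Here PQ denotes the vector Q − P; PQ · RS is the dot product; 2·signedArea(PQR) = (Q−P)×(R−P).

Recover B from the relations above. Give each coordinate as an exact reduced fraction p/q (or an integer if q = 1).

1. B_x = 3  [2·signedArea(BDA) = 257/3 ∩ BC · DA = -152/3]
2. B_y = 1/3  [2·signedArea(BDA) = 257/3 ∩ BC · DA = -152/3]
   → B = (3, 1/3)

B = (3, 1/3)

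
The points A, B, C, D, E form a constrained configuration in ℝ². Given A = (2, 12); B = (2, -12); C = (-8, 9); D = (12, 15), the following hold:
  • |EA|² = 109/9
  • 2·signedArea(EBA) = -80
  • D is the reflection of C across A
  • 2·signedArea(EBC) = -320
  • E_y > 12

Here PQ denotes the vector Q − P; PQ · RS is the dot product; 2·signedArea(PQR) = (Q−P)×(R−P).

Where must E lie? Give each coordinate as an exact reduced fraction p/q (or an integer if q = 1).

E = (16/3, 13)

1. E_x = 16/3  [2·signedArea(EBC) = -320 ∩ 2·signedArea(EBA) = -80]
2. E_y = 13  [2·signedArea(EBC) = -320 ∩ 2·signedArea(EBA) = -80]
   → E = (16/3, 13)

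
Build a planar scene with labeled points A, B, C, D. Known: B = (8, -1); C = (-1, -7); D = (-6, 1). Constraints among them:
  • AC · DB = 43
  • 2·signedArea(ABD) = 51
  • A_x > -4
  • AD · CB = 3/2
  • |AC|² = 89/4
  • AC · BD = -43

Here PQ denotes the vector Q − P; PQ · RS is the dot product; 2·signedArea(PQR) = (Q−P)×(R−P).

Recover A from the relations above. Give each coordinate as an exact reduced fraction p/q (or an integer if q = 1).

A = (-7/2, -3)

1. A_x = -7/2  [AD · CB = 3/2 ∩ AC · BD = -43]
2. A_y = -3  [AD · CB = 3/2 ∩ AC · BD = -43]
   → A = (-7/2, -3)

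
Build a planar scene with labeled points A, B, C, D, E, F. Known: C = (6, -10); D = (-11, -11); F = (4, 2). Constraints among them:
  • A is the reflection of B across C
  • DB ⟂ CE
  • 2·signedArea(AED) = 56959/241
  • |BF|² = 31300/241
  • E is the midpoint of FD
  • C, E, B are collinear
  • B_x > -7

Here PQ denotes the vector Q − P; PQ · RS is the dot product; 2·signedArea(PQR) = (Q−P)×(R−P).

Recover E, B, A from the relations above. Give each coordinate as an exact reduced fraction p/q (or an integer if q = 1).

A = (4410/241, -4126/241)
B = (-1518/241, -694/241)
E = (-7/2, -9/2)

1. E_x = -7/2  [E is the midpoint of FD]
2. E_y = -9/2  [E is the midpoint of FD]
   → E = (-7/2, -9/2)
3. B_x = -1518/241  [C, E, B are collinear ∩ DB ⟂ CE]
4. B_y = -694/241  [C, E, B are collinear ∩ DB ⟂ CE]
   → B = (-1518/241, -694/241)
5. A_x = 4410/241  [A is the reflection of B across C]
6. A_y = -4126/241  [A is the reflection of B across C]
   → A = (4410/241, -4126/241)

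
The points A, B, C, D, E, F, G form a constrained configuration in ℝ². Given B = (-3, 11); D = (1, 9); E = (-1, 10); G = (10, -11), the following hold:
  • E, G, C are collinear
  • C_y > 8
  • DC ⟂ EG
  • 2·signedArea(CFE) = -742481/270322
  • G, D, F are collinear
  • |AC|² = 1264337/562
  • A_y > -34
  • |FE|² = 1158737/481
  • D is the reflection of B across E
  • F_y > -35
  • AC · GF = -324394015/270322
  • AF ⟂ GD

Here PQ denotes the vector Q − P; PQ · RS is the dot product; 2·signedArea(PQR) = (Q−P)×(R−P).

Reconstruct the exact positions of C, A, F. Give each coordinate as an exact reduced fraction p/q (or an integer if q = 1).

A = (23, -33)
C = (-89/562, 4717/562)
F = (9823/481, -16431/481)

1. C_x = -89/562  [E, G, C are collinear ∩ DC ⟂ EG]
2. C_y = 4717/562  [E, G, C are collinear ∩ DC ⟂ EG]
   → C = (-89/562, 4717/562)
3. F_x = 9823/481  [G, D, F are collinear ∩ 2·signedArea(CFE) = -742481/270322]
4. F_y = -16431/481  [G, D, F are collinear ∩ 2·signedArea(CFE) = -742481/270322]
   → F = (9823/481, -16431/481)
5. A_x = 23  [line -5013/481·x + 11140/481·y + 482919/481 = 0 ∩ |AC|² = 1264337/562]
6. A_y = -33  [line -5013/481·x + 11140/481·y + 482919/481 = 0 ∩ |AC|² = 1264337/562]
   → A = (23, -33)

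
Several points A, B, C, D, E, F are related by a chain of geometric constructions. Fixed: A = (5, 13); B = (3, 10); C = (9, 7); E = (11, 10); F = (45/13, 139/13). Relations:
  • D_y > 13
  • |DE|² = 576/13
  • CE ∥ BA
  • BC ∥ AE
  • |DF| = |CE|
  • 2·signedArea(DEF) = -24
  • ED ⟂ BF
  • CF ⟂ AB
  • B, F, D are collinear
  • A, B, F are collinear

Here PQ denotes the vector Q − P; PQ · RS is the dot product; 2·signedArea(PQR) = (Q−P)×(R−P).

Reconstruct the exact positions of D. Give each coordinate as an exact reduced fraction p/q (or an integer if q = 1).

D = (71/13, 178/13)

1. D_x = 71/13  [B, F, D are collinear ∩ ED ⟂ BF]
2. D_y = 178/13  [B, F, D are collinear ∩ ED ⟂ BF]
   → D = (71/13, 178/13)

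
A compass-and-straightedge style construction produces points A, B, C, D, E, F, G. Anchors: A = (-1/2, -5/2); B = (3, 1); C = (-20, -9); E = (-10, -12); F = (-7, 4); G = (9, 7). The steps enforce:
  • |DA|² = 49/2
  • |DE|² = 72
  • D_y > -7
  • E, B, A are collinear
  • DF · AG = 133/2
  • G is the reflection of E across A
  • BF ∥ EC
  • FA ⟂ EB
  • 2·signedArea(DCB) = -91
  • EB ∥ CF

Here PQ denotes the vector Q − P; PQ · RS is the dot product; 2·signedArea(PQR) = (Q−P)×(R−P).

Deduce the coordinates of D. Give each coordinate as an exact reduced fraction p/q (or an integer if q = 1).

1. D_x = -4  [2·signedArea(DCB) = -91 ∩ DF · AG = 133/2]
2. D_y = -6  [2·signedArea(DCB) = -91 ∩ DF · AG = 133/2]
   → D = (-4, -6)

D = (-4, -6)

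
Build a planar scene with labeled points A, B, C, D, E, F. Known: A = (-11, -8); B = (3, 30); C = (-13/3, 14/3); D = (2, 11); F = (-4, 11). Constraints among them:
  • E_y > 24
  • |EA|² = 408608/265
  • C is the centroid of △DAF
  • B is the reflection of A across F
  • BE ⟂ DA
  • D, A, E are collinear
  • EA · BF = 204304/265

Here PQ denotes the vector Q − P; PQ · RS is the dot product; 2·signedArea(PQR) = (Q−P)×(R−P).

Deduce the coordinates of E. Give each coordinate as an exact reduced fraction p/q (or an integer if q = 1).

1. E_x = 2961/265  [D, A, E are collinear ∩ BE ⟂ DA]
2. E_y = 6468/265  [D, A, E are collinear ∩ BE ⟂ DA]
   → E = (2961/265, 6468/265)

E = (2961/265, 6468/265)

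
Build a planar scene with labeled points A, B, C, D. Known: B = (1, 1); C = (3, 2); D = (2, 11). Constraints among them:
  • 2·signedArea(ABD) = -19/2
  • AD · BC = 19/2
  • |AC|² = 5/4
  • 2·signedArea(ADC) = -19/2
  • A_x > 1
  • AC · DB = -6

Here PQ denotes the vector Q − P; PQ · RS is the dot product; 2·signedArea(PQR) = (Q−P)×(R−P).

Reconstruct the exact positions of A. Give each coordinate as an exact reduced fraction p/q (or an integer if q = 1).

1. A_x = 2  [2·signedArea(ABD) = -19/2 ∩ AC · DB = -6]
2. A_y = 3/2  [2·signedArea(ABD) = -19/2 ∩ AC · DB = -6]
   → A = (2, 3/2)

A = (2, 3/2)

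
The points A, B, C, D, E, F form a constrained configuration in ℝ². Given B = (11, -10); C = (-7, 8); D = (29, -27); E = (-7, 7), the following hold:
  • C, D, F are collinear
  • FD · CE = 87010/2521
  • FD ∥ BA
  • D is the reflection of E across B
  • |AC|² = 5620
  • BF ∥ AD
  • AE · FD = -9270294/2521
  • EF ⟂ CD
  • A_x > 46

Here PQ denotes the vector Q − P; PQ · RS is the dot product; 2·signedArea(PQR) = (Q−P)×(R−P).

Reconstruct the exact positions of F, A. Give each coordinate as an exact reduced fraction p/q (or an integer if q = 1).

A = (117227/2521, -112220/2521)
F = (-16387/2521, 18943/2521)

1. F_x = -16387/2521  [C, D, F are collinear ∩ EF ⟂ CD]
2. F_y = 18943/2521  [C, D, F are collinear ∩ EF ⟂ CD]
   → F = (-16387/2521, 18943/2521)
3. A_x = 117227/2521  [BF ∥ AD ∩ FD ∥ BA]
4. A_y = -112220/2521  [BF ∥ AD ∩ FD ∥ BA]
   → A = (117227/2521, -112220/2521)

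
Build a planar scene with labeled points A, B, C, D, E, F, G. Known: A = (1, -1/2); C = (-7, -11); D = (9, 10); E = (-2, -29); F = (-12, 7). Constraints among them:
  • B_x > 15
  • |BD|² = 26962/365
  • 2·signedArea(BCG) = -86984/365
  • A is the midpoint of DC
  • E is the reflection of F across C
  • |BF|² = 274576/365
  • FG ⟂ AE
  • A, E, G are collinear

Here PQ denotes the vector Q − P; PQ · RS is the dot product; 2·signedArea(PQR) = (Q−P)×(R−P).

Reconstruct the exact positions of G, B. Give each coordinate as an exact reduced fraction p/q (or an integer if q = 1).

B = (5576/365, 1507/365)
G = (598/365, 2031/365)

1. G_x = 598/365  [A, E, G are collinear ∩ FG ⟂ AE]
2. G_y = 2031/365  [A, E, G are collinear ∩ FG ⟂ AE]
   → G = (598/365, 2031/365)
3. B_x = 5576/365  [line -6046/365·x + 3153/365·y + 15869/73 = 0 ∩ |BF|² = 274576/365]
4. B_y = 1507/365  [line -6046/365·x + 3153/365·y + 15869/73 = 0 ∩ |BF|² = 274576/365]
   → B = (5576/365, 1507/365)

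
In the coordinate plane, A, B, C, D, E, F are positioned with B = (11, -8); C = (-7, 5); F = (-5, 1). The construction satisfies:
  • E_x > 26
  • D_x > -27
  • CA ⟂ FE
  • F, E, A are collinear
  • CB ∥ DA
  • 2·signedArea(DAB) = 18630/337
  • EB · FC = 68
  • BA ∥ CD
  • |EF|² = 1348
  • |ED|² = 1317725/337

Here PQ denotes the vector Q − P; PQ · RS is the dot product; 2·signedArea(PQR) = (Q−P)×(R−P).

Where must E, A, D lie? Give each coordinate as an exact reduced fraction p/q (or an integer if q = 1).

A = (-2773/337, 949/337)
D = (-8839/337, 5330/337)
E = (27, -17)

1. E_x = 27  [line 2·x + -4·y + -122 = 0 ∩ |EF|² = 1348]
2. E_y = -17  [line 2·x + -4·y + -122 = 0 ∩ |EF|² = 1348]
   → E = (27, -17)
3. A_x = -2773/337  [F, E, A are collinear ∩ CA ⟂ FE]
4. A_y = 949/337  [F, E, A are collinear ∩ CA ⟂ FE]
   → A = (-2773/337, 949/337)
5. D_x = -8839/337  [CB ∥ DA ∩ BA ∥ CD]
6. D_y = 5330/337  [CB ∥ DA ∩ BA ∥ CD]
   → D = (-8839/337, 5330/337)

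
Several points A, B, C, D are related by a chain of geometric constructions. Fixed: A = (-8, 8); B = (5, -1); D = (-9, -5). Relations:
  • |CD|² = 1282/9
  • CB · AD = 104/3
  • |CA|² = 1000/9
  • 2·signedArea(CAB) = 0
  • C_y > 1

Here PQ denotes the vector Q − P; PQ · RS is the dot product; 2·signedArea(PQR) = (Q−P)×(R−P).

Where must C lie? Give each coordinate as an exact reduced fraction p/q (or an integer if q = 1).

1. C_x = 2/3  [2·signedArea(CAB) = 0 ∩ CB · AD = 104/3]
2. C_y = 2  [2·signedArea(CAB) = 0 ∩ CB · AD = 104/3]
   → C = (2/3, 2)

C = (2/3, 2)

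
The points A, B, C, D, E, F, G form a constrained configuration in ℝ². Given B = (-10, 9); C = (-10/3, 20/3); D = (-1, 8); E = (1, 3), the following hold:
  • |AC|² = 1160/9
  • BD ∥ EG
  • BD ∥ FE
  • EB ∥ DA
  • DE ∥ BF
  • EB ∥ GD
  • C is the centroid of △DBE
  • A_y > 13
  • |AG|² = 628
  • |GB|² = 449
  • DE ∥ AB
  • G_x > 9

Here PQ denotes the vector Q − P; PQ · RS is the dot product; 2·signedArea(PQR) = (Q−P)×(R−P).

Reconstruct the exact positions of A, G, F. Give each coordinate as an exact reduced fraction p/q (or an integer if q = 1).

1. A_x = -12  [DE ∥ AB ∩ EB ∥ DA]
2. A_y = 14  [DE ∥ AB ∩ EB ∥ DA]
   → A = (-12, 14)
3. G_x = 10  [EB ∥ GD ∩ BD ∥ EG]
4. G_y = 2  [EB ∥ GD ∩ BD ∥ EG]
   → G = (10, 2)
5. F_x = -8  [BD ∥ FE ∩ DE ∥ BF]
6. F_y = 4  [BD ∥ FE ∩ DE ∥ BF]
   → F = (-8, 4)

A = (-12, 14)
F = (-8, 4)
G = (10, 2)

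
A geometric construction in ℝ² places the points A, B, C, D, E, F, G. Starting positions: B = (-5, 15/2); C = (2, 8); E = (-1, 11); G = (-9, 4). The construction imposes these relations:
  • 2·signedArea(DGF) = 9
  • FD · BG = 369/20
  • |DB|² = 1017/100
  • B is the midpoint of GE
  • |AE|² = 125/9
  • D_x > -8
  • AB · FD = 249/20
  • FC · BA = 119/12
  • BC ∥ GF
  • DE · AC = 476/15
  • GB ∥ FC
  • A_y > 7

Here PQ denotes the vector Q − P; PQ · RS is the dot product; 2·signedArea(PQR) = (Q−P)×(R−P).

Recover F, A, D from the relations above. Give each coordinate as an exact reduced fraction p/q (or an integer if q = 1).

1. F_x = -2  [GB ∥ FC ∩ BC ∥ GF]
2. F_y = 9/2  [GB ∥ FC ∩ BC ∥ GF]
   → F = (-2, 9/2)
3. D_x = -37/5  [2·signedArea(DGF) = 9 ∩ FD · BG = 369/20]
4. D_y = 27/5  [2·signedArea(DGF) = 9 ∩ FD · BG = 369/20]
   → D = (-37/5, 27/5)
5. A_x = -8/3  [AB · FD = 249/20 ∩ DE · AC = 476/15]
6. A_y = 23/3  [AB · FD = 249/20 ∩ DE · AC = 476/15]
   → A = (-8/3, 23/3)

A = (-8/3, 23/3)
D = (-37/5, 27/5)
F = (-2, 9/2)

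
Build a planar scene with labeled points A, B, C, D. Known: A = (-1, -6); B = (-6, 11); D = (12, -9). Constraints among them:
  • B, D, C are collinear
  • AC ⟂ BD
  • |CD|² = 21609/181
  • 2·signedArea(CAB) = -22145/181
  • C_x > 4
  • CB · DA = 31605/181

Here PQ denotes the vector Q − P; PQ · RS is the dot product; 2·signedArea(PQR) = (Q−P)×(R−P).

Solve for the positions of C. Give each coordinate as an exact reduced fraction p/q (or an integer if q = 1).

C = (849/181, -159/181)

1. C_x = 849/181  [B, D, C are collinear ∩ AC ⟂ BD]
2. C_y = -159/181  [B, D, C are collinear ∩ AC ⟂ BD]
   → C = (849/181, -159/181)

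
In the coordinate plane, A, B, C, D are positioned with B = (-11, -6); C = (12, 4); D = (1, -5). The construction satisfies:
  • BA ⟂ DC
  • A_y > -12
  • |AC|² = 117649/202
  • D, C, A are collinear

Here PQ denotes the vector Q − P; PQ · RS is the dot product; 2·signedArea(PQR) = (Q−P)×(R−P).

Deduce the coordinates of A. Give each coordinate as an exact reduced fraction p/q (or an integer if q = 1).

A = (-1349/202, -2279/202)

1. A_x = -1349/202  [D, C, A are collinear ∩ BA ⟂ DC]
2. A_y = -2279/202  [D, C, A are collinear ∩ BA ⟂ DC]
   → A = (-1349/202, -2279/202)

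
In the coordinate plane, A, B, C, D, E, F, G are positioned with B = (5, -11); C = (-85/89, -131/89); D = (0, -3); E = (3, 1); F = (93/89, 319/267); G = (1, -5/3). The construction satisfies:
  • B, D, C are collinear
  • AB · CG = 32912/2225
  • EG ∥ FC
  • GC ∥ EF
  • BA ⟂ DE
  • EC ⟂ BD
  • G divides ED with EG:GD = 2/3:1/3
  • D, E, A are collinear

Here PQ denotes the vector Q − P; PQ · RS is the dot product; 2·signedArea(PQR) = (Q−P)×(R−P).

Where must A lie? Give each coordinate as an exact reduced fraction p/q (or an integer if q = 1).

1. A_x = -51/25  [D, E, A are collinear ∩ BA ⟂ DE]
2. A_y = -143/25  [D, E, A are collinear ∩ BA ⟂ DE]
   → A = (-51/25, -143/25)

A = (-51/25, -143/25)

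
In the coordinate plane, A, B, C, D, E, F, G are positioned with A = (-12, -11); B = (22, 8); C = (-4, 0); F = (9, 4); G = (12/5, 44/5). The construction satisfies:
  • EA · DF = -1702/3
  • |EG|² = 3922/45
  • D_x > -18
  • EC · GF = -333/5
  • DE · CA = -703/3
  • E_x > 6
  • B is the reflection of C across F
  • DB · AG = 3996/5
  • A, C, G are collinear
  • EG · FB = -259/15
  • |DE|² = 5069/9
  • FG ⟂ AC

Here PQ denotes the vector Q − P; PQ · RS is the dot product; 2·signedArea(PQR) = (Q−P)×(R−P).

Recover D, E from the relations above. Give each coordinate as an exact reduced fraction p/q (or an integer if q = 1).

1. E_x = 19/3  [EG · FB = -259/15 ∩ EC · GF = -333/5]
2. E_y = 1/3  [EG · FB = -259/15 ∩ EC · GF = -333/5]
   → E = (19/3, 1/3)
3. D_x = -17  [DB · AG = 3996/5 ∩ EA · DF = -1702/3]
4. D_y = -4  [DB · AG = 3996/5 ∩ EA · DF = -1702/3]
   → D = (-17, -4)

D = (-17, -4)
E = (19/3, 1/3)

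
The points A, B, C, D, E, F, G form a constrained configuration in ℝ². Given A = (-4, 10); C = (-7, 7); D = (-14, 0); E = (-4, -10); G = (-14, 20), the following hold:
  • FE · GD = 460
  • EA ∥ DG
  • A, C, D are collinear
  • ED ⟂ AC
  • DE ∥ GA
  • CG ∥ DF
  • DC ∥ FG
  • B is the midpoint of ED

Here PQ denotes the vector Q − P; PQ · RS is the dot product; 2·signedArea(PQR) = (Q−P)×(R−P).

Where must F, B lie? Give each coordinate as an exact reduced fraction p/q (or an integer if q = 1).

1. F_x = -21  [DC ∥ FG ∩ CG ∥ DF]
2. F_y = 13  [DC ∥ FG ∩ CG ∥ DF]
   → F = (-21, 13)
3. B_x = -9  [B is the midpoint of ED]
4. B_y = -5  [B is the midpoint of ED]
   → B = (-9, -5)

B = (-9, -5)
F = (-21, 13)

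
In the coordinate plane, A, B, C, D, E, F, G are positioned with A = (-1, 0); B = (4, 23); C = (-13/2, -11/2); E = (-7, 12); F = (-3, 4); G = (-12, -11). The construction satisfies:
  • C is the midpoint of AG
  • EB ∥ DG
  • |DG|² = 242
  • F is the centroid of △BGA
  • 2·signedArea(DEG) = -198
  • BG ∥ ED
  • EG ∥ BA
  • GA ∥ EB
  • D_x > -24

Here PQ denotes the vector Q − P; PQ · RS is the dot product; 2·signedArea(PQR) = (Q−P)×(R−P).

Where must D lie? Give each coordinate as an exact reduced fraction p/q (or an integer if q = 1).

D = (-23, -22)

1. D_x = -23  [EB ∥ DG ∩ BG ∥ ED]
2. D_y = -22  [EB ∥ DG ∩ BG ∥ ED]
   → D = (-23, -22)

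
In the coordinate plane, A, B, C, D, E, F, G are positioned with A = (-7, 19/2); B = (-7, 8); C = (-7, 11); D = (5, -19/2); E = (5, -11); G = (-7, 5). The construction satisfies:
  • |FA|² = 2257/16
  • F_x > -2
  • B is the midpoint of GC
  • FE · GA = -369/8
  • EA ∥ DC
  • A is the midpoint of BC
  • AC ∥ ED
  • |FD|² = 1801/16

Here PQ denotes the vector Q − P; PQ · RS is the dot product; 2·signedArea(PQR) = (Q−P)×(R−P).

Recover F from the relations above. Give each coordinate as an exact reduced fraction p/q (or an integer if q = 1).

F = (-1, -3/4)

1. F_y = -3/4  [FE · GA = -369/8]
2. F_x = -1  [|FA|² = 2257/16]
   → F = (-1, -3/4)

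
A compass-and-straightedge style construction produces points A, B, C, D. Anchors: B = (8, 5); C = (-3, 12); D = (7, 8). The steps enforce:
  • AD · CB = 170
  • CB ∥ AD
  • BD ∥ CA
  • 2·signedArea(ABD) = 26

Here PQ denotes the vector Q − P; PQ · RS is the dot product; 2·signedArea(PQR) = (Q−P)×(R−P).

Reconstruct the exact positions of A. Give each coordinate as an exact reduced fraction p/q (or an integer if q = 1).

A = (-4, 15)

1. A_x = -4  [CB ∥ AD ∩ BD ∥ CA]
2. A_y = 15  [CB ∥ AD ∩ BD ∥ CA]
   → A = (-4, 15)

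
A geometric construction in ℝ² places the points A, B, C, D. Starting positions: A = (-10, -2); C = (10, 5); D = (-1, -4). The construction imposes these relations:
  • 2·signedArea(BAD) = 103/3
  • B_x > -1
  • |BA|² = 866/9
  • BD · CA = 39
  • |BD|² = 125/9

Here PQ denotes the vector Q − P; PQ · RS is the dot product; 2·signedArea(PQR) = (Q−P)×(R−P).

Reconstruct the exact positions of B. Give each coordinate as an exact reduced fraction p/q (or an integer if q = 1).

B = (-1/3, -1/3)

1. B_x = -1/3  [2·signedArea(BAD) = 103/3 ∩ BD · CA = 39]
2. B_y = -1/3  [2·signedArea(BAD) = 103/3 ∩ BD · CA = 39]
   → B = (-1/3, -1/3)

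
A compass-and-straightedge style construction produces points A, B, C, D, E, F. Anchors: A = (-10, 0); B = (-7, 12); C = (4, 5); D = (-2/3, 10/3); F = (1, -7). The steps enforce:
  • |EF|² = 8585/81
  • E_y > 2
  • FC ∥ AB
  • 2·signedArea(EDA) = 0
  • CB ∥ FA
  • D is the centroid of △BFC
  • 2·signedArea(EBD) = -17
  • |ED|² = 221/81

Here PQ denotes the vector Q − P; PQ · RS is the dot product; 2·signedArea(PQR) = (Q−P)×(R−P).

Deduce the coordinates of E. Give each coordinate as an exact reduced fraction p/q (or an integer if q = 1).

E = (-20/9, 25/9)

1. E_x = -20/9  [2·signedArea(EDA) = 0 ∩ 2·signedArea(EBD) = -17]
2. E_y = 25/9  [2·signedArea(EDA) = 0 ∩ 2·signedArea(EBD) = -17]
   → E = (-20/9, 25/9)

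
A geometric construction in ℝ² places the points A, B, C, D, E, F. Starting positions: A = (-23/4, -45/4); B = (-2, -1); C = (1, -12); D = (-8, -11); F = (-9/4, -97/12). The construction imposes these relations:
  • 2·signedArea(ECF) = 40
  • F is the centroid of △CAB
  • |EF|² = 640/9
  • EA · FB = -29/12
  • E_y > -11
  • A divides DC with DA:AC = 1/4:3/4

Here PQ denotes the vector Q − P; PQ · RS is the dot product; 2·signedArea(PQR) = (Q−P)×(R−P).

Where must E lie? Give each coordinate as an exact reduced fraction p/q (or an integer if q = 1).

E = (-41/4, -43/4)

1. E_x = -41/4  [EA · FB = -29/12 ∩ 2·signedArea(ECF) = 40]
2. E_y = -43/4  [EA · FB = -29/12 ∩ 2·signedArea(ECF) = 40]
   → E = (-41/4, -43/4)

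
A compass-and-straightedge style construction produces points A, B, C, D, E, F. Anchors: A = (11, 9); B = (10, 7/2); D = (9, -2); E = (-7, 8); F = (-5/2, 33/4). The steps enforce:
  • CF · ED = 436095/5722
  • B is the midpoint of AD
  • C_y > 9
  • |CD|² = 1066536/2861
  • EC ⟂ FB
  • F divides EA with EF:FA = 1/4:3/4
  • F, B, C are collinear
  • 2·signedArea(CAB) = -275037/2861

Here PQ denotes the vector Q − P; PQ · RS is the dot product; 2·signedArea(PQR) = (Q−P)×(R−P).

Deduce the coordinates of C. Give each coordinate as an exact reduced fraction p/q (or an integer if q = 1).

C = (-18165/2861, 27788/2861)

1. C_x = -18165/2861  [F, B, C are collinear ∩ EC ⟂ FB]
2. C_y = 27788/2861  [F, B, C are collinear ∩ EC ⟂ FB]
   → C = (-18165/2861, 27788/2861)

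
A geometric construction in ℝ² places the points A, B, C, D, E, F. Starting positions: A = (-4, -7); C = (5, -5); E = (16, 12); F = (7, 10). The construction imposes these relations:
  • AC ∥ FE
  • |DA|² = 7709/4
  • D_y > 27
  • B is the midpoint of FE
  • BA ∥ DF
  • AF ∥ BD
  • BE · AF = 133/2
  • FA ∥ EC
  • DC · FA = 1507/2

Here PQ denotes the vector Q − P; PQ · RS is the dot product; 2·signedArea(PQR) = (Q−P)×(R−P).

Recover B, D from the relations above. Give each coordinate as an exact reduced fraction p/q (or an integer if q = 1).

B = (23/2, 11)
D = (45/2, 28)

1. B_x = 23/2  [B is the midpoint of FE]
2. B_y = 11  [B is the midpoint of FE]
   → B = (23/2, 11)
3. D_x = 45/2  [BA ∥ DF ∩ AF ∥ BD]
4. D_y = 28  [BA ∥ DF ∩ AF ∥ BD]
   → D = (45/2, 28)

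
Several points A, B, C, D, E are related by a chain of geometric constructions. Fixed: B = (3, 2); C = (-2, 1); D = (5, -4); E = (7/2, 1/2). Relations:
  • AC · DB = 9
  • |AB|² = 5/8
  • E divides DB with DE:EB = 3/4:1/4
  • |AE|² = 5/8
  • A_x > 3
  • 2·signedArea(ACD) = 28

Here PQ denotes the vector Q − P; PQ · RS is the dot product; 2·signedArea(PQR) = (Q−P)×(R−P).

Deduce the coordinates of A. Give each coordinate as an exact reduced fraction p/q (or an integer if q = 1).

1. A_x = 13/4  [2·signedArea(ACD) = 28 ∩ AC · DB = 9]
2. A_y = 5/4  [2·signedArea(ACD) = 28 ∩ AC · DB = 9]
   → A = (13/4, 5/4)

A = (13/4, 5/4)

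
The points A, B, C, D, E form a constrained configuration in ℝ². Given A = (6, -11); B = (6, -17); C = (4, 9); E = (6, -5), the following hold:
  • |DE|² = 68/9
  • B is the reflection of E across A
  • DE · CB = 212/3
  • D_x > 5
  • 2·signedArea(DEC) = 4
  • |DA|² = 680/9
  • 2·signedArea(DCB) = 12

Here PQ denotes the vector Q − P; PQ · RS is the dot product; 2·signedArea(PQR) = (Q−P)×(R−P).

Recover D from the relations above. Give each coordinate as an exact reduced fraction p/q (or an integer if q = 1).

1. D_x = 16/3  [DE · CB = 212/3 ∩ 2·signedArea(DEC) = 4]
2. D_y = -7/3  [DE · CB = 212/3 ∩ 2·signedArea(DEC) = 4]
   → D = (16/3, -7/3)

D = (16/3, -7/3)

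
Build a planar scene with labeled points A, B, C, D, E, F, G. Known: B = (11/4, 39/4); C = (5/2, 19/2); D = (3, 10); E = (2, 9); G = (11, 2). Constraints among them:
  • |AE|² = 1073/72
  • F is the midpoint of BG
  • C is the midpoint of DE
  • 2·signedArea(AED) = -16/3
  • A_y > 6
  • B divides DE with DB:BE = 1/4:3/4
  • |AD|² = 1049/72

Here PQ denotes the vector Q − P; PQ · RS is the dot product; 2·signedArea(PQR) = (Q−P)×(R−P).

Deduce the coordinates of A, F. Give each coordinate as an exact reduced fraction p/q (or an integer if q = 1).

1. A_x = 21/4  [line -1·x + 1·y + -5/3 = 0 ∩ |AE|² = 1073/72]
2. A_y = 83/12  [line -1·x + 1·y + -5/3 = 0 ∩ |AE|² = 1073/72]
   → A = (21/4, 83/12)
3. F_x = 55/8  [F is the midpoint of BG]
4. F_y = 47/8  [F is the midpoint of BG]
   → F = (55/8, 47/8)

A = (21/4, 83/12)
F = (55/8, 47/8)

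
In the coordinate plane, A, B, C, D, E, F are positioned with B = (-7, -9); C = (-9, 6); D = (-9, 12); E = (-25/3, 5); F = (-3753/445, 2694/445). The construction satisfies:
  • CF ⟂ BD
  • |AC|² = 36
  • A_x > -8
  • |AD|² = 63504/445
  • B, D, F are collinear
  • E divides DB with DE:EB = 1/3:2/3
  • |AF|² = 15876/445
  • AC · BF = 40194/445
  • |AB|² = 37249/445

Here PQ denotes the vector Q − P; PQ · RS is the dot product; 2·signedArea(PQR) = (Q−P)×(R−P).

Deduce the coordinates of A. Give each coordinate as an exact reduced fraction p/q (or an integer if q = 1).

A = (-3501/445, 48/445)

1. A_x = -3501/445  [line 638/445·x + -6699/445·y + 5742/445 = 0 ∩ |AB|² = 37249/445]
2. A_y = 48/445  [line 638/445·x + -6699/445·y + 5742/445 = 0 ∩ |AB|² = 37249/445]
   → A = (-3501/445, 48/445)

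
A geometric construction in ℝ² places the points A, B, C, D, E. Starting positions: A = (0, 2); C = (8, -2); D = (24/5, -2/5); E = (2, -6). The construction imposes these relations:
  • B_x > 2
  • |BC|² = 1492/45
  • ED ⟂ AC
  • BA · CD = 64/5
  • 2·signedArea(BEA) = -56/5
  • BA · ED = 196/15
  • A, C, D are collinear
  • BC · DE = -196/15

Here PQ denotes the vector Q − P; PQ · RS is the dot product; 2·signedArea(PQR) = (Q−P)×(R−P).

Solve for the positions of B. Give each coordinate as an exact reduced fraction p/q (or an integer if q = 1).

1. B_x = 34/15  [2·signedArea(BEA) = -56/5 ∩ BC · DE = -196/15]
2. B_y = -22/15  [2·signedArea(BEA) = -56/5 ∩ BC · DE = -196/15]
   → B = (34/15, -22/15)

B = (34/15, -22/15)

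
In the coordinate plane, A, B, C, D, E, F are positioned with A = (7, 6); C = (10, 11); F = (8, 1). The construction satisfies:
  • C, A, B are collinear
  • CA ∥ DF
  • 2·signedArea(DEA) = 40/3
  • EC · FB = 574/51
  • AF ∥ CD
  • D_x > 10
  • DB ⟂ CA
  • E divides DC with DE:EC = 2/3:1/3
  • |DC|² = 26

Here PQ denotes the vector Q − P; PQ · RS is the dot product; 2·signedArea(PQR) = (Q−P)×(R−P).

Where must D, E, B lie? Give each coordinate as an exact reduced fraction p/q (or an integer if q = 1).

B = (137/17, 132/17)
D = (11, 6)
E = (31/3, 28/3)

1. D_x = 11  [CA ∥ DF ∩ AF ∥ CD]
2. D_y = 6  [CA ∥ DF ∩ AF ∥ CD]
   → D = (11, 6)
3. E_x = 31/3  [E divides DC with DE:EC = 2/3:1/3]
4. E_y = 28/3  [E divides DC with DE:EC = 2/3:1/3]
   → E = (31/3, 28/3)
5. B_x = 137/17  [C, A, B are collinear ∩ DB ⟂ CA]
6. B_y = 132/17  [C, A, B are collinear ∩ DB ⟂ CA]
   → B = (137/17, 132/17)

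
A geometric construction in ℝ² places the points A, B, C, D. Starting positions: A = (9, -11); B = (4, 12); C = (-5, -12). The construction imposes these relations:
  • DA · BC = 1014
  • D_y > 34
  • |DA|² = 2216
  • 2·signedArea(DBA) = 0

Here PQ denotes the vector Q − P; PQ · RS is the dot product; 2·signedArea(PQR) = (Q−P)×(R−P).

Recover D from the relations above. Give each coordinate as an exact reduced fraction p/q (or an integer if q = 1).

1. D_x = -1  [2·signedArea(DBA) = 0 ∩ DA · BC = 1014]
2. D_y = 35  [2·signedArea(DBA) = 0 ∩ DA · BC = 1014]
   → D = (-1, 35)

D = (-1, 35)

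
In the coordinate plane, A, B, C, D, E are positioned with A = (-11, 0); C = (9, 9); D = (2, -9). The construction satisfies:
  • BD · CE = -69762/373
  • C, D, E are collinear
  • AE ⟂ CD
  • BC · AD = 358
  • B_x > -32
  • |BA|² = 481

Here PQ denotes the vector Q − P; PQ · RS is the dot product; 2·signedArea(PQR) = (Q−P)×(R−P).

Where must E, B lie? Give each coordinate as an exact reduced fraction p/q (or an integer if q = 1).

B = (-31, -9)
E = (1243/373, -2079/373)

1. E_x = 1243/373  [C, D, E are collinear ∩ AE ⟂ CD]
2. E_y = -2079/373  [C, D, E are collinear ∩ AE ⟂ CD]
   → E = (1243/373, -2079/373)
3. B_x = -31  [BC · AD = 358 ∩ BD · CE = -69762/373]
4. B_y = -9  [BC · AD = 358 ∩ BD · CE = -69762/373]
   → B = (-31, -9)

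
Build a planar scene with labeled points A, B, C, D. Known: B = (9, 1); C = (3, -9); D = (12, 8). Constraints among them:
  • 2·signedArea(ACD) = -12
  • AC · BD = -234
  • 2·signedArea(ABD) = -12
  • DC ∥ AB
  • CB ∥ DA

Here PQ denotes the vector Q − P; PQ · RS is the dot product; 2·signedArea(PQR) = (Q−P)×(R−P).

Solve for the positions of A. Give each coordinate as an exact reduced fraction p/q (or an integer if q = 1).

1. A_x = 18  [DC ∥ AB ∩ CB ∥ DA]
2. A_y = 18  [DC ∥ AB ∩ CB ∥ DA]
   → A = (18, 18)

A = (18, 18)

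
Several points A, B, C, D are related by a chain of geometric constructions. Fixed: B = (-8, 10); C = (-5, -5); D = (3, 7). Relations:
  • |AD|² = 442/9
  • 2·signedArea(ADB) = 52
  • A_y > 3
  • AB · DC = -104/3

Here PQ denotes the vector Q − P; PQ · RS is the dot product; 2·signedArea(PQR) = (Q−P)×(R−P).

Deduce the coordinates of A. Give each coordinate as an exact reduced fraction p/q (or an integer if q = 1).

A = (-10/3, 4)

1. A_x = -10/3  [AB · DC = -104/3 ∩ 2·signedArea(ADB) = 52]
2. A_y = 4  [AB · DC = -104/3 ∩ 2·signedArea(ADB) = 52]
   → A = (-10/3, 4)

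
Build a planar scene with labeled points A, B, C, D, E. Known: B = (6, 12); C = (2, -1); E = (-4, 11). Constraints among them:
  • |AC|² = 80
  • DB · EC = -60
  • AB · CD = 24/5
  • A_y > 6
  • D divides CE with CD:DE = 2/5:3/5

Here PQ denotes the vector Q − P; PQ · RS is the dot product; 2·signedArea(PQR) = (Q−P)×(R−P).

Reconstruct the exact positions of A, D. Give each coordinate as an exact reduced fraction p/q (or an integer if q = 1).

A = (-2, 7)
D = (-2/5, 19/5)

1. D_x = -2/5  [D divides CE with CD:DE = 2/5:3/5]
2. D_y = 19/5  [D divides CE with CD:DE = 2/5:3/5]
   → D = (-2/5, 19/5)
3. A_x = -2  [line 12/5·x + -24/5·y + 192/5 = 0 ∩ |AC|² = 80]
4. A_y = 7  [line 12/5·x + -24/5·y + 192/5 = 0 ∩ |AC|² = 80]
   → A = (-2, 7)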